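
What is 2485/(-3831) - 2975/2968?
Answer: -2681815/1624344 ≈ -1.6510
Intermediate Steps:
2485/(-3831) - 2975/2968 = 2485*(-1/3831) - 2975*1/2968 = -2485/3831 - 425/424 = -2681815/1624344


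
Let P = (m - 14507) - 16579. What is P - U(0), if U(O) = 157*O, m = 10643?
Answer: -20443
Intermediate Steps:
P = -20443 (P = (10643 - 14507) - 16579 = -3864 - 16579 = -20443)
P - U(0) = -20443 - 157*0 = -20443 - 1*0 = -20443 + 0 = -20443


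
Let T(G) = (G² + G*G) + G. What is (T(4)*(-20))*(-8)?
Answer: 5760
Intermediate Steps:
T(G) = G + 2*G² (T(G) = (G² + G²) + G = 2*G² + G = G + 2*G²)
(T(4)*(-20))*(-8) = ((4*(1 + 2*4))*(-20))*(-8) = ((4*(1 + 8))*(-20))*(-8) = ((4*9)*(-20))*(-8) = (36*(-20))*(-8) = -720*(-8) = 5760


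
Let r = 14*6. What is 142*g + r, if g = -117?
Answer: -16530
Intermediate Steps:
r = 84
142*g + r = 142*(-117) + 84 = -16614 + 84 = -16530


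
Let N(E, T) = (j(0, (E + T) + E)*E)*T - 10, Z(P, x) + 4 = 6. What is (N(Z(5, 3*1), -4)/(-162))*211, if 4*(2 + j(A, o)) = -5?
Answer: -1688/81 ≈ -20.840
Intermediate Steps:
Z(P, x) = 2 (Z(P, x) = -4 + 6 = 2)
j(A, o) = -13/4 (j(A, o) = -2 + (¼)*(-5) = -2 - 5/4 = -13/4)
N(E, T) = -10 - 13*E*T/4 (N(E, T) = (-13*E/4)*T - 10 = -13*E*T/4 - 10 = -10 - 13*E*T/4)
(N(Z(5, 3*1), -4)/(-162))*211 = ((-10 - 13/4*2*(-4))/(-162))*211 = -(-10 + 26)/162*211 = -1/162*16*211 = -8/81*211 = -1688/81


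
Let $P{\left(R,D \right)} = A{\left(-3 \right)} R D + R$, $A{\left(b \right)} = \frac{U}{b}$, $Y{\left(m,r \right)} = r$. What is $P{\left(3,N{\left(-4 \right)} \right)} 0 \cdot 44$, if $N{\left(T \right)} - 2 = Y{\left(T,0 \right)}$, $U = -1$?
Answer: $0$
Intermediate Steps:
$N{\left(T \right)} = 2$ ($N{\left(T \right)} = 2 + 0 = 2$)
$A{\left(b \right)} = - \frac{1}{b}$
$P{\left(R,D \right)} = R + \frac{D R}{3}$ ($P{\left(R,D \right)} = - \frac{1}{-3} R D + R = \left(-1\right) \left(- \frac{1}{3}\right) R D + R = \frac{R}{3} D + R = \frac{D R}{3} + R = R + \frac{D R}{3}$)
$P{\left(3,N{\left(-4 \right)} \right)} 0 \cdot 44 = \frac{1}{3} \cdot 3 \left(3 + 2\right) 0 \cdot 44 = \frac{1}{3} \cdot 3 \cdot 5 \cdot 0 \cdot 44 = 5 \cdot 0 \cdot 44 = 0 \cdot 44 = 0$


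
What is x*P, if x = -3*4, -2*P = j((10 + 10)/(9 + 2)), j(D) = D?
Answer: 120/11 ≈ 10.909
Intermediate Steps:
P = -10/11 (P = -(10 + 10)/(2*(9 + 2)) = -10/11 ≈ -0.90909)
x = -12
x*P = -12*(-10/11) = 120/11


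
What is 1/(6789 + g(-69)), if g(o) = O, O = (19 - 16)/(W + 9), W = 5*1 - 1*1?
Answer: 13/88260 ≈ 0.00014729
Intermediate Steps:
W = 4 (W = 5 - 1 = 4)
O = 3/13 (O = (19 - 16)/(4 + 9) = 3/13 ≈ 0.23077)
g(o) = 3/13
1/(6789 + g(-69)) = 1/(6789 + 3/13) = 1/(88260/13) = 13/88260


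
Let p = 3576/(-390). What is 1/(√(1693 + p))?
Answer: √790465/36483 ≈ 0.024370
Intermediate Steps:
p = -596/65 (p = 3576*(-1/390) = -596/65 ≈ -9.1692)
1/(√(1693 + p)) = 1/(√(1693 - 596/65)) = 1/(√(109449/65)) = 1/(3*√790465/65) = √790465/36483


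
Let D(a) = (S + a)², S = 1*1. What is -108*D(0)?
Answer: -108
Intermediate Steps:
S = 1
D(a) = (1 + a)²
-108*D(0) = -108*(1 + 0)² = -108*1² = -108*1 = -108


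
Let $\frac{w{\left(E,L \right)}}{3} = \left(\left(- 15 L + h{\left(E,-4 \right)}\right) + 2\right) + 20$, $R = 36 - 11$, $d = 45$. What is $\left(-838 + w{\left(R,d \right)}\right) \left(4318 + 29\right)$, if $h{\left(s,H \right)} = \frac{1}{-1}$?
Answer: $-12171600$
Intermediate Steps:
$h{\left(s,H \right)} = -1$
$R = 25$ ($R = 36 - 11 = 25$)
$w{\left(E,L \right)} = 63 - 45 L$ ($w{\left(E,L \right)} = 3 \left(\left(\left(- 15 L - 1\right) + 2\right) + 20\right) = 3 \left(\left(\left(-1 - 15 L\right) + 2\right) + 20\right) = 3 \left(\left(1 - 15 L\right) + 20\right) = 3 \left(21 - 15 L\right) = 63 - 45 L$)
$\left(-838 + w{\left(R,d \right)}\right) \left(4318 + 29\right) = \left(-838 + \left(63 - 2025\right)\right) \left(4318 + 29\right) = \left(-838 + \left(63 - 2025\right)\right) 4347 = \left(-838 - 1962\right) 4347 = \left(-2800\right) 4347 = -12171600$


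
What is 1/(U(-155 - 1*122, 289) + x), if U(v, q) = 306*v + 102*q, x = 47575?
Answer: -1/7709 ≈ -0.00012972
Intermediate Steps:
U(v, q) = 102*q + 306*v
1/(U(-155 - 1*122, 289) + x) = 1/((102*289 + 306*(-155 - 1*122)) + 47575) = 1/((29478 + 306*(-155 - 122)) + 47575) = 1/((29478 + 306*(-277)) + 47575) = 1/((29478 - 84762) + 47575) = 1/(-55284 + 47575) = 1/(-7709) = -1/7709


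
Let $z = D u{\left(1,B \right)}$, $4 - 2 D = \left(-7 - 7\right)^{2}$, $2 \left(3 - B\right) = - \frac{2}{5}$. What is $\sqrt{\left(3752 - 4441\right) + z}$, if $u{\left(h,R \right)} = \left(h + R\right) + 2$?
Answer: $\frac{i \sqrt{32105}}{5} \approx 35.836 i$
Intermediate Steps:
$B = \frac{16}{5}$ ($B = 3 - \frac{\left(-2\right) \frac{1}{5}}{2} = 3 - - \frac{1}{5} = 3 + \frac{1}{5} = \frac{16}{5} \approx 3.2$)
$D = -96$ ($D = 2 - \frac{\left(-7 - 7\right)^{2}}{2} = 2 - \frac{\left(-14\right)^{2}}{2} = 2 - 98 = -96$)
$u{\left(h,R \right)} = 2 + R + h$ ($u{\left(h,R \right)} = \left(R + h\right) + 2 = 2 + R + h$)
$z = - \frac{2976}{5}$ ($z = - 96 \left(2 + \frac{16}{5} + 1\right) = \left(-96\right) \frac{31}{5} = - \frac{2976}{5} \approx -595.2$)
$\sqrt{\left(3752 - 4441\right) + z} = \sqrt{\left(3752 - 4441\right) - \frac{2976}{5}} = \sqrt{-689 - \frac{2976}{5}} = \sqrt{- \frac{6421}{5}} = \frac{i \sqrt{32105}}{5}$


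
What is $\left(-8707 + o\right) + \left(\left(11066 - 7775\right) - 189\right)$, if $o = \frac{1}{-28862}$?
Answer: $- \frac{161771511}{28862} \approx -5605.0$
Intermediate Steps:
$o = - \frac{1}{28862} \approx -3.4648 \cdot 10^{-5}$
$\left(-8707 + o\right) + \left(\left(11066 - 7775\right) - 189\right) = \left(-8707 - \frac{1}{28862}\right) + \left(\left(11066 - 7775\right) - 189\right) = - \frac{251301435}{28862} + \left(3291 - 189\right) = - \frac{251301435}{28862} + 3102 = - \frac{161771511}{28862}$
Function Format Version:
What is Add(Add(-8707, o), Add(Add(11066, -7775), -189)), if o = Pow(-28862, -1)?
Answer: Rational(-161771511, 28862) ≈ -5605.0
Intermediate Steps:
o = Rational(-1, 28862) ≈ -3.4648e-5
Add(Add(-8707, o), Add(Add(11066, -7775), -189)) = Add(Add(-8707, Rational(-1, 28862)), Add(Add(11066, -7775), -189)) = Add(Rational(-251301435, 28862), Add(3291, -189)) = Add(Rational(-251301435, 28862), 3102) = Rational(-161771511, 28862)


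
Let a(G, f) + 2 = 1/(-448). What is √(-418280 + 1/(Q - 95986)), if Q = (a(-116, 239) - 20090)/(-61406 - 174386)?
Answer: 2*I*√10750688661034201954175757718906/10139454447359 ≈ 646.75*I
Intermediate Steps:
a(G, f) = -897/448 (a(G, f) = -2 + 1/(-448) = -2 - 1/448 = -897/448)
Q = 9001217/105634816 (Q = (-897/448 - 20090)/(-61406 - 174386) = -9001217/448/(-235792) = -9001217/448*(-1/235792) = 9001217/105634816 ≈ 0.085211)
√(-418280 + 1/(Q - 95986)) = √(-418280 + 1/(9001217/105634816 - 95986)) = √(-418280 + 1/(-10139454447359/105634816)) = √(-418280 - 105634816/10139454447359) = √(-4241131006346957336/10139454447359) = 2*I*√10750688661034201954175757718906/10139454447359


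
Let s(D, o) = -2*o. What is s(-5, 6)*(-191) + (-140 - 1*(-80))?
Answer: 2232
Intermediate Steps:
s(-5, 6)*(-191) + (-140 - 1*(-80)) = -2*6*(-191) + (-140 - 1*(-80)) = -12*(-191) + (-140 + 80) = 2292 - 60 = 2232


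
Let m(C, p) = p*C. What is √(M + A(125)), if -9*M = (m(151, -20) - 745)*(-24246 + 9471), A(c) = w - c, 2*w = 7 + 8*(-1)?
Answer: I*√24724002/2 ≈ 2486.2*I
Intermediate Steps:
m(C, p) = C*p
w = -½ (w = (7 + 8*(-1))/2 = (7 - 8)/2 = (½)*(-1) = -½ ≈ -0.50000)
A(c) = -½ - c
M = -6180875 (M = -(151*(-20) - 745)*(-24246 + 9471)/9 = -(-3020 - 745)*(-14775)/9 = -(-1255)*(-14775)/3 = -⅑*55627875 = -6180875)
√(M + A(125)) = √(-6180875 + (-½ - 1*125)) = √(-6180875 + (-½ - 125)) = √(-6180875 - 251/2) = √(-12362001/2) = I*√24724002/2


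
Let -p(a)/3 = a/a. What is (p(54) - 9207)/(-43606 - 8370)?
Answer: 4605/25988 ≈ 0.17720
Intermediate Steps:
p(a) = -3 (p(a) = -3*a/a = -3*1 = -3)
(p(54) - 9207)/(-43606 - 8370) = (-3 - 9207)/(-43606 - 8370) = -9210/(-51976) = -9210*(-1/51976) = 4605/25988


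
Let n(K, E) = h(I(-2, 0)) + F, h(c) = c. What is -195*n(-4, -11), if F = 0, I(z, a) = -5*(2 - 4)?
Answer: -1950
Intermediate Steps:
I(z, a) = 10 (I(z, a) = -5*(-2) = 10)
n(K, E) = 10 (n(K, E) = 10 + 0 = 10)
-195*n(-4, -11) = -195*10 = -1950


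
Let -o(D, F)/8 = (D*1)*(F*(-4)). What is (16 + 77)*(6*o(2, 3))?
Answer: 107136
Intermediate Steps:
o(D, F) = 32*D*F (o(D, F) = -8*D*1*F*(-4) = -8*D*(-4*F) = -(-32)*D*F = 32*D*F)
(16 + 77)*(6*o(2, 3)) = (16 + 77)*(6*(32*2*3)) = 93*(6*192) = 93*1152 = 107136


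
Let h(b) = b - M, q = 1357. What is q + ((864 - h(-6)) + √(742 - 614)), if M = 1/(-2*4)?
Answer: 17815/8 + 8*√2 ≈ 2238.2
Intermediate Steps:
M = -⅛ (M = 1/(-8) = -⅛ ≈ -0.12500)
h(b) = ⅛ + b (h(b) = b - 1*(-⅛) = b + ⅛ = ⅛ + b)
q + ((864 - h(-6)) + √(742 - 614)) = 1357 + ((864 - (⅛ - 6)) + √(742 - 614)) = 1357 + ((864 - 1*(-47/8)) + √128) = 1357 + ((864 + 47/8) + 8*√2) = 1357 + (6959/8 + 8*√2) = 17815/8 + 8*√2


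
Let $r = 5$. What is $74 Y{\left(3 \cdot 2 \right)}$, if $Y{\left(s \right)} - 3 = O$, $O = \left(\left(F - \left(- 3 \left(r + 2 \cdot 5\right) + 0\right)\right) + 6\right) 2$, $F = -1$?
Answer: $7622$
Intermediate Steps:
$O = 100$ ($O = \left(\left(-1 - \left(- 3 \left(5 + 2 \cdot 5\right) + 0\right)\right) + 6\right) 2 = \left(\left(-1 - \left(- 3 \left(5 + 10\right) + 0\right)\right) + 6\right) 2 = \left(\left(-1 - \left(\left(-3\right) 15 + 0\right)\right) + 6\right) 2 = \left(\left(-1 - \left(-45 + 0\right)\right) + 6\right) 2 = \left(\left(-1 - -45\right) + 6\right) 2 = \left(\left(-1 + 45\right) + 6\right) 2 = \left(44 + 6\right) 2 = 50 \cdot 2 = 100$)
$Y{\left(s \right)} = 103$ ($Y{\left(s \right)} = 3 + 100 = 103$)
$74 Y{\left(3 \cdot 2 \right)} = 74 \cdot 103 = 7622$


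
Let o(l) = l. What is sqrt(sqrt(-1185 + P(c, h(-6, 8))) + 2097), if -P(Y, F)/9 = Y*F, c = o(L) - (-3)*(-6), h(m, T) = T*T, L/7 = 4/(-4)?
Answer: sqrt(2097 + sqrt(13215)) ≈ 47.031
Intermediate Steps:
L = -7 (L = 7*(4/(-4)) = 7*(4*(-1/4)) = 7*(-1) = -7)
h(m, T) = T**2
c = -25 (c = -7 - (-3)*(-6) = -7 - 1*18 = -7 - 18 = -25)
P(Y, F) = -9*F*Y (P(Y, F) = -9*Y*F = -9*F*Y)
sqrt(sqrt(-1185 + P(c, h(-6, 8))) + 2097) = sqrt(sqrt(-1185 - 9*8**2*(-25)) + 2097) = sqrt(sqrt(-1185 - 9*64*(-25)) + 2097) = sqrt(sqrt(-1185 + 14400) + 2097) = sqrt(sqrt(13215) + 2097) = sqrt(2097 + sqrt(13215))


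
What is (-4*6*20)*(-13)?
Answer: 6240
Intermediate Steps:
(-4*6*20)*(-13) = -24*20*(-13) = -480*(-13) = 6240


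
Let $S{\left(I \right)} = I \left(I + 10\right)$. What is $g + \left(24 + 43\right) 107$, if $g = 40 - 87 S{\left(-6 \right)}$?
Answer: $9297$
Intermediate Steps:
$S{\left(I \right)} = I \left(10 + I\right)$
$g = 2128$ ($g = 40 - 87 \left(- 6 \left(10 - 6\right)\right) = 40 - 87 \left(\left(-6\right) 4\right) = 40 - -2088 = 40 + 2088 = 2128$)
$g + \left(24 + 43\right) 107 = 2128 + \left(24 + 43\right) 107 = 2128 + 67 \cdot 107 = 2128 + 7169 = 9297$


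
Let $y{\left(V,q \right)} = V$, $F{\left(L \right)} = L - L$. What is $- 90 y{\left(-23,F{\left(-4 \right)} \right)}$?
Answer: $2070$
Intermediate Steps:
$F{\left(L \right)} = 0$
$- 90 y{\left(-23,F{\left(-4 \right)} \right)} = \left(-90\right) \left(-23\right) = 2070$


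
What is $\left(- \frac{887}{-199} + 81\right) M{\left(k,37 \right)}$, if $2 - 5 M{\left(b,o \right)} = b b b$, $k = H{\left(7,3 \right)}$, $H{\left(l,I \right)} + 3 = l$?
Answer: $- \frac{1054372}{995} \approx -1059.7$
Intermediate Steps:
$H{\left(l,I \right)} = -3 + l$
$k = 4$ ($k = -3 + 7 = 4$)
$M{\left(b,o \right)} = \frac{2}{5} - \frac{b^{3}}{5}$ ($M{\left(b,o \right)} = \frac{2}{5} - \frac{b b b}{5} = \frac{2}{5} - \frac{b^{2} b}{5} = \frac{2}{5} - \frac{b^{3}}{5}$)
$\left(- \frac{887}{-199} + 81\right) M{\left(k,37 \right)} = \left(- \frac{887}{-199} + 81\right) \left(\frac{2}{5} - \frac{4^{3}}{5}\right) = \left(\left(-887\right) \left(- \frac{1}{199}\right) + 81\right) \left(\frac{2}{5} - \frac{64}{5}\right) = \left(\frac{887}{199} + 81\right) \left(\frac{2}{5} - \frac{64}{5}\right) = \frac{17006}{199} \left(- \frac{62}{5}\right) = - \frac{1054372}{995}$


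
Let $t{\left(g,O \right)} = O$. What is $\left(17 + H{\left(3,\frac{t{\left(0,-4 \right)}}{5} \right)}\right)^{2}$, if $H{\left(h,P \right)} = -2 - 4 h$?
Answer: $9$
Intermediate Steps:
$\left(17 + H{\left(3,\frac{t{\left(0,-4 \right)}}{5} \right)}\right)^{2} = \left(17 - 14\right)^{2} = 3^{2} = 9$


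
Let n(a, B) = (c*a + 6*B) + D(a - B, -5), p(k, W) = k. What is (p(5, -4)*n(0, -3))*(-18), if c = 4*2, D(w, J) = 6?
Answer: 1080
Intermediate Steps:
c = 8
n(a, B) = 6 + 6*B + 8*a (n(a, B) = (8*a + 6*B) + 6 = (6*B + 8*a) + 6 = 6 + 6*B + 8*a)
(p(5, -4)*n(0, -3))*(-18) = (5*(6 + 6*(-3) + 8*0))*(-18) = (5*(6 - 18 + 0))*(-18) = (5*(-12))*(-18) = -60*(-18) = 1080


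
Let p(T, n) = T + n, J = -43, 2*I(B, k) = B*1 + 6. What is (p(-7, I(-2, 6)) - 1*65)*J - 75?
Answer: 2935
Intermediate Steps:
I(B, k) = 3 + B/2 (I(B, k) = (B*1 + 6)/2 = (B + 6)/2 = (6 + B)/2 = 3 + B/2)
(p(-7, I(-2, 6)) - 1*65)*J - 75 = ((-7 + (3 + (½)*(-2))) - 1*65)*(-43) - 75 = ((-7 + (3 - 1)) - 65)*(-43) - 75 = ((-7 + 2) - 65)*(-43) - 75 = (-5 - 65)*(-43) - 75 = -70*(-43) - 75 = 3010 - 75 = 2935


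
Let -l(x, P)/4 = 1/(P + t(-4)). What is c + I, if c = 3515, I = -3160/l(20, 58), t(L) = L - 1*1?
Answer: 45385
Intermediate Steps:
t(L) = -1 + L (t(L) = L - 1 = -1 + L)
l(x, P) = -4/(-5 + P) (l(x, P) = -4/(P + (-1 - 4)) = -4/(P - 5) = -4/(-5 + P))
I = 41870 (I = -3160/((-4/(-5 + 58))) = -3160/((-4/53)) = -3160/((-4*1/53)) = -3160/(-4/53) = -3160*(-53/4) = 41870)
c + I = 3515 + 41870 = 45385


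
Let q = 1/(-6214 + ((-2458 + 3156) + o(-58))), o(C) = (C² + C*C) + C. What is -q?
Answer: -1/1154 ≈ -0.00086655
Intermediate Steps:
o(C) = C + 2*C² (o(C) = (C² + C²) + C = 2*C² + C = C + 2*C²)
q = 1/1154 (q = 1/(-6214 + ((-2458 + 3156) - 58*(1 + 2*(-58)))) = 1/(-6214 + (698 - 58*(1 - 116))) = 1/(-6214 + (698 - 58*(-115))) = 1/(-6214 + (698 + 6670)) = 1/(-6214 + 7368) = 1/1154 ≈ 0.00086655)
-q = -1*1/1154 = -1/1154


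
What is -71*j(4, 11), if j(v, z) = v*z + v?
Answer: -3408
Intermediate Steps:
j(v, z) = v + v*z
-71*j(4, 11) = -284*(1 + 11) = -284*12 = -71*48 = -3408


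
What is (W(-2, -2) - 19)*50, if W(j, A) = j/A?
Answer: -900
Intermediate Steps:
(W(-2, -2) - 19)*50 = (-2/(-2) - 19)*50 = (-2*(-½) - 19)*50 = (1 - 19)*50 = -18*50 = -900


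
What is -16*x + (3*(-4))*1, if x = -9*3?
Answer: 420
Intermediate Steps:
x = -27
-16*x + (3*(-4))*1 = -(-432) + (3*(-4))*1 = -16*(-27) - 12*1 = 432 - 12 = 420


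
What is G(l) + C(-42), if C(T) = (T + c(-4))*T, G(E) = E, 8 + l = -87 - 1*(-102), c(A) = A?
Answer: 1939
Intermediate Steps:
l = 7 (l = -8 + (-87 - 1*(-102)) = -8 + (-87 + 102) = -8 + 15 = 7)
C(T) = T*(-4 + T) (C(T) = (T - 4)*T = (-4 + T)*T = T*(-4 + T))
G(l) + C(-42) = 7 - 42*(-4 - 42) = 7 - 42*(-46) = 7 + 1932 = 1939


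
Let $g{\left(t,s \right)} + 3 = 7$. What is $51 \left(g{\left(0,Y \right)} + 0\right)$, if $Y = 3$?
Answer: $204$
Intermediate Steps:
$g{\left(t,s \right)} = 4$ ($g{\left(t,s \right)} = -3 + 7 = 4$)
$51 \left(g{\left(0,Y \right)} + 0\right) = 51 \left(4 + 0\right) = 51 \cdot 4 = 204$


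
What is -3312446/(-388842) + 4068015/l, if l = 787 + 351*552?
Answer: 1113107510512/37822466919 ≈ 29.430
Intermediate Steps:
l = 194539 (l = 787 + 193752 = 194539)
-3312446/(-388842) + 4068015/l = -3312446/(-388842) + 4068015/194539 = -3312446*(-1/388842) + 4068015*(1/194539) = 1656223/194421 + 4068015/194539 = 1113107510512/37822466919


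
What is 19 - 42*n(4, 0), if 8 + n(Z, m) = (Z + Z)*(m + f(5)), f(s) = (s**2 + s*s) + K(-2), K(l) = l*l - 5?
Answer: -16109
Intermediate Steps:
K(l) = -5 + l**2 (K(l) = l**2 - 5 = -5 + l**2)
f(s) = -1 + 2*s**2 (f(s) = (s**2 + s*s) + (-5 + (-2)**2) = (s**2 + s**2) + (-5 + 4) = 2*s**2 - 1 = -1 + 2*s**2)
n(Z, m) = -8 + 2*Z*(49 + m) (n(Z, m) = -8 + (Z + Z)*(m + (-1 + 2*5**2)) = -8 + (2*Z)*(m + (-1 + 2*25)) = -8 + (2*Z)*(m + (-1 + 50)) = -8 + (2*Z)*(m + 49) = -8 + (2*Z)*(49 + m) = -8 + 2*Z*(49 + m))
19 - 42*n(4, 0) = 19 - 42*(-8 + 98*4 + 2*4*0) = 19 - 42*(-8 + 392 + 0) = 19 - 42*384 = 19 - 16128 = -16109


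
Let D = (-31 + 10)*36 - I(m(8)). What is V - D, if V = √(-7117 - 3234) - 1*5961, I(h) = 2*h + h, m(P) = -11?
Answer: -5238 + I*√10351 ≈ -5238.0 + 101.74*I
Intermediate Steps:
I(h) = 3*h
V = -5961 + I*√10351 (V = √(-10351) - 5961 = I*√10351 - 5961 = -5961 + I*√10351 ≈ -5961.0 + 101.74*I)
D = -723 (D = (-31 + 10)*36 - 3*(-11) = -21*36 - 1*(-33) = -756 + 33 = -723)
V - D = (-5961 + I*√10351) - 1*(-723) = (-5961 + I*√10351) + 723 = -5238 + I*√10351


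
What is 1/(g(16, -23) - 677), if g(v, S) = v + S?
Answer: -1/684 ≈ -0.0014620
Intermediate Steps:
g(v, S) = S + v
1/(g(16, -23) - 677) = 1/((-23 + 16) - 677) = 1/(-7 - 677) = 1/(-684) = -1/684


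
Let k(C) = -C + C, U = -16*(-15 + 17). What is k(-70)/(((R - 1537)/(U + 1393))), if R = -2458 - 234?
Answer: 0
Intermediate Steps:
U = -32 (U = -16*2 = -32)
R = -2692
k(C) = 0
k(-70)/(((R - 1537)/(U + 1393))) = 0/(((-2692 - 1537)/(-32 + 1393))) = 0/((-4229/1361)) = 0/((-4229*1/1361)) = 0/(-4229/1361) = 0*(-1361/4229) = 0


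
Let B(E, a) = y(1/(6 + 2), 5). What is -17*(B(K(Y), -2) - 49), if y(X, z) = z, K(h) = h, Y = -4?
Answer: 748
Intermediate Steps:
B(E, a) = 5
-17*(B(K(Y), -2) - 49) = -17*(5 - 49) = -17*(-44) = 748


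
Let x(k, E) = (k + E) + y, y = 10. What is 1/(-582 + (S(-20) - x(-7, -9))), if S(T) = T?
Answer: -1/596 ≈ -0.0016779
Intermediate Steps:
x(k, E) = 10 + E + k (x(k, E) = (k + E) + 10 = (E + k) + 10 = 10 + E + k)
1/(-582 + (S(-20) - x(-7, -9))) = 1/(-582 + (-20 - (10 - 9 - 7))) = 1/(-582 + (-20 - 1*(-6))) = 1/(-582 + (-20 + 6)) = 1/(-582 - 14) = 1/(-596) = -1/596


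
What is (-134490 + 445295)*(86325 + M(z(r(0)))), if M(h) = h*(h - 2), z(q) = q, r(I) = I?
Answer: 26830241625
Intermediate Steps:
M(h) = h*(-2 + h)
(-134490 + 445295)*(86325 + M(z(r(0)))) = (-134490 + 445295)*(86325 + 0*(-2 + 0)) = 310805*(86325 + 0*(-2)) = 310805*(86325 + 0) = 310805*86325 = 26830241625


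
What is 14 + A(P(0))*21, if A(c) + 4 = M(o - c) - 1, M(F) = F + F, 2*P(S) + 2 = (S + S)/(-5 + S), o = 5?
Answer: 161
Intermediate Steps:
P(S) = -1 + S/(-5 + S) (P(S) = -1 + ((S + S)/(-5 + S))/2 = -1 + ((2*S)/(-5 + S))/2 = -1 + (2*S/(-5 + S))/2 = -1 + S/(-5 + S))
M(F) = 2*F
A(c) = 5 - 2*c (A(c) = -4 + (2*(5 - c) - 1) = -4 + ((10 - 2*c) - 1) = -4 + (9 - 2*c) = 5 - 2*c)
14 + A(P(0))*21 = 14 + (5 - 10/(-5 + 0))*21 = 14 + (5 - 10/(-5))*21 = 14 + (5 - 10*(-1)/5)*21 = 14 + (5 - 2*(-1))*21 = 14 + (5 + 2)*21 = 14 + 7*21 = 14 + 147 = 161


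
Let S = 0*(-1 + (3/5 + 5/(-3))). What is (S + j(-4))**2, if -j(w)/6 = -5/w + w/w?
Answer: 729/4 ≈ 182.25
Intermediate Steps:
j(w) = -6 + 30/w (j(w) = -6*(-5/w + w/w) = -6*(-5/w + 1) = -6*(1 - 5/w) = -6 + 30/w)
S = 0 (S = 0*(-1 + (3*(1/5) + 5*(-1/3))) = 0*(-1 + (3/5 - 5/3)) = 0*(-1 - 16/15) = 0*(-31/15) = 0)
(S + j(-4))**2 = (0 + (-6 + 30/(-4)))**2 = (0 + (-6 + 30*(-1/4)))**2 = (0 + (-6 - 15/2))**2 = (0 - 27/2)**2 = (-27/2)**2 = 729/4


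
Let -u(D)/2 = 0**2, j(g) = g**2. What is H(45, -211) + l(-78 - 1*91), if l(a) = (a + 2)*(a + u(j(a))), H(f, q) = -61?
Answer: 28162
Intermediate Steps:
u(D) = 0 (u(D) = -2*0**2 = -2*0 = 0)
l(a) = a*(2 + a) (l(a) = (a + 2)*(a + 0) = (2 + a)*a = a*(2 + a))
H(45, -211) + l(-78 - 1*91) = -61 + (-78 - 1*91)*(2 + (-78 - 1*91)) = -61 + (-78 - 91)*(2 + (-78 - 91)) = -61 - 169*(2 - 169) = -61 - 169*(-167) = -61 + 28223 = 28162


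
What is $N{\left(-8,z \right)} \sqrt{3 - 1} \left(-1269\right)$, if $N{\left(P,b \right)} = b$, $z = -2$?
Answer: $2538 \sqrt{2} \approx 3589.3$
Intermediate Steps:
$N{\left(-8,z \right)} \sqrt{3 - 1} \left(-1269\right) = - 2 \sqrt{3 - 1} \left(-1269\right) = - 2 \sqrt{2} \left(-1269\right) = 2538 \sqrt{2}$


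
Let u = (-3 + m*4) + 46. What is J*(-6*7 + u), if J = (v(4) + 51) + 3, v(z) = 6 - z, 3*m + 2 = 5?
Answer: 280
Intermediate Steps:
m = 1 (m = -⅔ + (⅓)*5 = -⅔ + 5/3 = 1)
J = 56 (J = ((6 - 1*4) + 51) + 3 = ((6 - 4) + 51) + 3 = (2 + 51) + 3 = 53 + 3 = 56)
u = 47 (u = (-3 + 1*4) + 46 = (-3 + 4) + 46 = 1 + 46 = 47)
J*(-6*7 + u) = 56*(-6*7 + 47) = 56*(-42 + 47) = 56*5 = 280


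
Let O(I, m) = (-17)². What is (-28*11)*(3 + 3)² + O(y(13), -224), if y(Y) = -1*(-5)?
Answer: -10799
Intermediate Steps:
y(Y) = 5
O(I, m) = 289
(-28*11)*(3 + 3)² + O(y(13), -224) = (-28*11)*(3 + 3)² + 289 = -308*6² + 289 = -308*36 + 289 = -11088 + 289 = -10799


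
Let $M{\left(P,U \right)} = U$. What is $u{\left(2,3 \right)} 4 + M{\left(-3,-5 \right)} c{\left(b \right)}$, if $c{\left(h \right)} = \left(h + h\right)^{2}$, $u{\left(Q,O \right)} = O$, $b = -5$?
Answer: $-488$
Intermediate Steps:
$c{\left(h \right)} = 4 h^{2}$ ($c{\left(h \right)} = \left(2 h\right)^{2} = 4 h^{2}$)
$u{\left(2,3 \right)} 4 + M{\left(-3,-5 \right)} c{\left(b \right)} = 3 \cdot 4 - 5 \cdot 4 \left(-5\right)^{2} = 12 - 5 \cdot 4 \cdot 25 = 12 - 500 = -488$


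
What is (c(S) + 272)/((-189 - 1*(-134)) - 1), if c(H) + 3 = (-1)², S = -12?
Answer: -135/28 ≈ -4.8214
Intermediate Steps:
c(H) = -2 (c(H) = -3 + (-1)² = -3 + 1 = -2)
(c(S) + 272)/((-189 - 1*(-134)) - 1) = (-2 + 272)/((-189 - 1*(-134)) - 1) = 270/((-189 + 134) - 1) = 270/(-55 - 1) = 270/(-56) = 270*(-1/56) = -135/28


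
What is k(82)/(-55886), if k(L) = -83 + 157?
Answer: -37/27943 ≈ -0.0013241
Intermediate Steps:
k(L) = 74
k(82)/(-55886) = 74/(-55886) = 74*(-1/55886) = -37/27943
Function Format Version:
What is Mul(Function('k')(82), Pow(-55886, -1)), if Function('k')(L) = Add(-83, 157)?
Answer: Rational(-37, 27943) ≈ -0.0013241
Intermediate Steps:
Function('k')(L) = 74
Mul(Function('k')(82), Pow(-55886, -1)) = Mul(74, Pow(-55886, -1)) = Mul(74, Rational(-1, 55886)) = Rational(-37, 27943)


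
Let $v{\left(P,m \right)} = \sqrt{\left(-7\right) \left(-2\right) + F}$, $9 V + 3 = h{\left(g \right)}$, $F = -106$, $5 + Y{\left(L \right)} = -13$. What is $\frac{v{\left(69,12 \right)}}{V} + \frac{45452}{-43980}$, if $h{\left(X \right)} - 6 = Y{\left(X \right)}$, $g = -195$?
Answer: $- \frac{11363}{10995} - \frac{6 i \sqrt{23}}{5} \approx -1.0335 - 5.755 i$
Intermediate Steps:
$Y{\left(L \right)} = -18$ ($Y{\left(L \right)} = -5 - 13 = -18$)
$h{\left(X \right)} = -12$ ($h{\left(X \right)} = 6 - 18 = -12$)
$V = - \frac{5}{3}$ ($V = - \frac{1}{3} + \frac{1}{9} \left(-12\right) = - \frac{1}{3} - \frac{4}{3} = - \frac{5}{3} \approx -1.6667$)
$v{\left(P,m \right)} = 2 i \sqrt{23}$ ($v{\left(P,m \right)} = \sqrt{\left(-7\right) \left(-2\right) - 106} = \sqrt{14 - 106} = \sqrt{-92} = 2 i \sqrt{23}$)
$\frac{v{\left(69,12 \right)}}{V} + \frac{45452}{-43980} = \frac{2 i \sqrt{23}}{- \frac{5}{3}} + \frac{45452}{-43980} = 2 i \sqrt{23} \left(- \frac{3}{5}\right) + 45452 \left(- \frac{1}{43980}\right) = - \frac{6 i \sqrt{23}}{5} - \frac{11363}{10995} = - \frac{11363}{10995} - \frac{6 i \sqrt{23}}{5}$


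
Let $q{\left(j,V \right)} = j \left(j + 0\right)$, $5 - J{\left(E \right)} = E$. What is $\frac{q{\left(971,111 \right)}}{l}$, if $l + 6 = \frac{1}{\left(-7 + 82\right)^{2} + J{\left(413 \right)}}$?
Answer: $- \frac{4918801497}{31301} \approx -1.5715 \cdot 10^{5}$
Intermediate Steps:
$J{\left(E \right)} = 5 - E$
$q{\left(j,V \right)} = j^{2}$ ($q{\left(j,V \right)} = j j = j^{2}$)
$l = - \frac{31301}{5217}$ ($l = -6 + \frac{1}{\left(-7 + 82\right)^{2} + \left(5 - 413\right)} = -6 + \frac{1}{75^{2} + \left(5 - 413\right)} = -6 + \frac{1}{5625 - 408} = -6 + \frac{1}{5217} = - \frac{31301}{5217} \approx -5.9998$)
$\frac{q{\left(971,111 \right)}}{l} = \frac{971^{2}}{- \frac{31301}{5217}} = 942841 \left(- \frac{5217}{31301}\right) = - \frac{4918801497}{31301}$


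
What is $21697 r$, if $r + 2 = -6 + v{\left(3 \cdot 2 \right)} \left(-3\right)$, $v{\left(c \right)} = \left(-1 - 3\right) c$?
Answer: $1388608$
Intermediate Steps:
$v{\left(c \right)} = - 4 c$
$r = 64$ ($r = -2 - \left(6 - - 4 \cdot 3 \cdot 2 \left(-3\right)\right) = -2 - \left(6 - \left(-4\right) 6 \left(-3\right)\right) = -2 - -66 = -2 + \left(-6 + 72\right) = -2 + 66 = 64$)
$21697 r = 21697 \cdot 64 = 1388608$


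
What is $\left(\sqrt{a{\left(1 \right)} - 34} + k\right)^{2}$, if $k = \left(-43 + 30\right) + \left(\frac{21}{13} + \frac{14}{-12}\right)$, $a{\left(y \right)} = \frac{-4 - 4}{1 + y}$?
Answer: $\frac{727249}{6084} - \frac{979 i \sqrt{38}}{39} \approx 119.53 - 154.74 i$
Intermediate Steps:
$a{\left(y \right)} = - \frac{8}{1 + y}$
$k = - \frac{979}{78}$ ($k = -13 + \left(21 \cdot \frac{1}{13} + 14 \left(- \frac{1}{12}\right)\right) = -13 + \left(\frac{21}{13} - \frac{7}{6}\right) = -13 + \frac{35}{78} = - \frac{979}{78} \approx -12.551$)
$\left(\sqrt{a{\left(1 \right)} - 34} + k\right)^{2} = \left(\sqrt{- \frac{8}{1 + 1} - 34} - \frac{979}{78}\right)^{2} = \left(\sqrt{- \frac{8}{2} - 34} - \frac{979}{78}\right)^{2} = \left(\sqrt{\left(-8\right) \frac{1}{2} - 34} - \frac{979}{78}\right)^{2} = \left(\sqrt{-4 - 34} - \frac{979}{78}\right)^{2} = \left(\sqrt{-38} - \frac{979}{78}\right)^{2} = \left(i \sqrt{38} - \frac{979}{78}\right)^{2} = \left(- \frac{979}{78} + i \sqrt{38}\right)^{2}$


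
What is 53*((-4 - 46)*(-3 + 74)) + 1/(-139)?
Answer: -26152851/139 ≈ -1.8815e+5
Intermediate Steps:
53*((-4 - 46)*(-3 + 74)) + 1/(-139) = 53*(-50*71) - 1/139 = 53*(-3550) - 1/139 = -188150 - 1/139 = -26152851/139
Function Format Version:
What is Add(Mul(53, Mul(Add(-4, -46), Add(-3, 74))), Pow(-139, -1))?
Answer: Rational(-26152851, 139) ≈ -1.8815e+5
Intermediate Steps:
Add(Mul(53, Mul(Add(-4, -46), Add(-3, 74))), Pow(-139, -1)) = Add(Mul(53, Mul(-50, 71)), Rational(-1, 139)) = Add(Mul(53, -3550), Rational(-1, 139)) = Add(-188150, Rational(-1, 139)) = Rational(-26152851, 139)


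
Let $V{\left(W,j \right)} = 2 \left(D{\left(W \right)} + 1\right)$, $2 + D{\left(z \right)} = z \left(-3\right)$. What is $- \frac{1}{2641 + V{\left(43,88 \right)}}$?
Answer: $- \frac{1}{2381} \approx -0.00041999$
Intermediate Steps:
$D{\left(z \right)} = -2 - 3 z$ ($D{\left(z \right)} = -2 + z \left(-3\right) = -2 - 3 z$)
$V{\left(W,j \right)} = -2 - 6 W$ ($V{\left(W,j \right)} = 2 \left(\left(-2 - 3 W\right) + 1\right) = 2 \left(-1 - 3 W\right) = -2 - 6 W$)
$- \frac{1}{2641 + V{\left(43,88 \right)}} = - \frac{1}{2641 - 260} = - \frac{1}{2381}$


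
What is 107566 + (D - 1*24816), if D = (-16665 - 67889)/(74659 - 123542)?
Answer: 4045152804/48883 ≈ 82752.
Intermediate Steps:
D = 84554/48883 (D = -84554/(-48883) = -84554*(-1/48883) = 84554/48883 ≈ 1.7297)
107566 + (D - 1*24816) = 107566 + (84554/48883 - 1*24816) = 107566 + (84554/48883 - 24816) = 107566 - 1212995974/48883 = 4045152804/48883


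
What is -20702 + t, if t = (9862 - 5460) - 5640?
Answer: -21940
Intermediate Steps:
t = -1238 (t = 4402 - 5640 = -1238)
-20702 + t = -20702 - 1238 = -21940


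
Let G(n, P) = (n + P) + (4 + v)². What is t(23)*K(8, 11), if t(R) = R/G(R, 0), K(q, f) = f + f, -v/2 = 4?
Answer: 506/39 ≈ 12.974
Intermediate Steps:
v = -8 (v = -2*4 = -8)
K(q, f) = 2*f
G(n, P) = 16 + P + n (G(n, P) = (n + P) + (4 - 8)² = (P + n) + (-4)² = (P + n) + 16 = 16 + P + n)
t(R) = R/(16 + R) (t(R) = R/(16 + 0 + R) = R/(16 + R))
t(23)*K(8, 11) = (23/(16 + 23))*(2*11) = (23/39)*22 = 506/39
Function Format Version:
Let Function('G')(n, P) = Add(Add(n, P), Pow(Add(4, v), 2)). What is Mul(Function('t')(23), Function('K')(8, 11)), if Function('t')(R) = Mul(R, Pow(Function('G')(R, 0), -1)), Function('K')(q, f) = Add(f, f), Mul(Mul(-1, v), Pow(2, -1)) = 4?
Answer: Rational(506, 39) ≈ 12.974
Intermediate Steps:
v = -8 (v = Mul(-2, 4) = -8)
Function('K')(q, f) = Mul(2, f)
Function('G')(n, P) = Add(16, P, n) (Function('G')(n, P) = Add(Add(n, P), Pow(Add(4, -8), 2)) = Add(Add(P, n), Pow(-4, 2)) = Add(Add(P, n), 16) = Add(16, P, n))
Function('t')(R) = Mul(R, Pow(Add(16, R), -1)) (Function('t')(R) = Mul(R, Pow(Add(16, 0, R), -1)) = Mul(R, Pow(Add(16, R), -1)))
Mul(Function('t')(23), Function('K')(8, 11)) = Mul(Mul(23, Pow(Add(16, 23), -1)), Mul(2, 11)) = Mul(Mul(23, Pow(39, -1)), 22) = Mul(Mul(23, Rational(1, 39)), 22) = Mul(Rational(23, 39), 22) = Rational(506, 39)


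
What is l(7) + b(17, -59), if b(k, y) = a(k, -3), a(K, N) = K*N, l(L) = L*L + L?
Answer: 5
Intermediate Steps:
l(L) = L + L² (l(L) = L² + L = L + L²)
b(k, y) = -3*k (b(k, y) = k*(-3) = -3*k)
l(7) + b(17, -59) = 7*(1 + 7) - 3*17 = 7*8 - 51 = 56 - 51 = 5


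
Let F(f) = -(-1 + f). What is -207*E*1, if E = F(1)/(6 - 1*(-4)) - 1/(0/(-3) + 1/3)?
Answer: 621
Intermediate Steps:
F(f) = 1 - f
E = -3 (E = (1 - 1*1)/(6 - 1*(-4)) - 1/(0/(-3) + 1/3) = (1 - 1)/(6 + 4) - 1/(0*(-⅓) + 1*(⅓)) = 0/10 - 1/(0 + ⅓) = 0*(⅒) - 1/⅓ = 0 - 1*3 = 0 - 3 = -3)
-207*E*1 = -207*(-3*1) = -(-621) = -207*(-3) = 621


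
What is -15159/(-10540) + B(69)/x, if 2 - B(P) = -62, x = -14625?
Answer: 1425973/994500 ≈ 1.4339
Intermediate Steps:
B(P) = 64 (B(P) = 2 - 1*(-62) = 2 + 62 = 64)
-15159/(-10540) + B(69)/x = -15159/(-10540) + 64/(-14625) = -15159*(-1/10540) + 64*(-1/14625) = 489/340 - 64/14625 = 1425973/994500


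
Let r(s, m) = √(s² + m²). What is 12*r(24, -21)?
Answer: 36*√113 ≈ 382.69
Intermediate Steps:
r(s, m) = √(m² + s²)
12*r(24, -21) = 12*√((-21)² + 24²) = 12*√(441 + 576) = 12*√1017 = 12*(3*√113) = 36*√113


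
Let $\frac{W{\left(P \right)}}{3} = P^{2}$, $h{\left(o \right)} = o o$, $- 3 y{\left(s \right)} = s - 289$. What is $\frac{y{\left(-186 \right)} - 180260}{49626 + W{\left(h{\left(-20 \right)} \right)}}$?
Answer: $- \frac{540305}{1588878} \approx -0.34005$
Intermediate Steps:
$y{\left(s \right)} = \frac{289}{3} - \frac{s}{3}$ ($y{\left(s \right)} = - \frac{s - 289}{3} = - \frac{-289 + s}{3} = \frac{289}{3} - \frac{s}{3}$)
$h{\left(o \right)} = o^{2}$
$W{\left(P \right)} = 3 P^{2}$
$\frac{y{\left(-186 \right)} - 180260}{49626 + W{\left(h{\left(-20 \right)} \right)}} = \frac{\left(\frac{289}{3} - -62\right) - 180260}{49626 + 3 \left(\left(-20\right)^{2}\right)^{2}} = \frac{\left(\frac{289}{3} + 62\right) - 180260}{49626 + 3 \cdot 400^{2}} = \frac{\frac{475}{3} - 180260}{49626 + 3 \cdot 160000} = - \frac{540305}{3 \left(49626 + 480000\right)} = - \frac{540305}{3 \cdot 529626} = \left(- \frac{540305}{3}\right) \frac{1}{529626} = - \frac{540305}{1588878}$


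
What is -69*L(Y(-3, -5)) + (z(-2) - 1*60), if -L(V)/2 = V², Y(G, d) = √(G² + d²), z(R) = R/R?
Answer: 4633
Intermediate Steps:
z(R) = 1
L(V) = -2*V²
-69*L(Y(-3, -5)) + (z(-2) - 1*60) = -(-138)*(√((-3)² + (-5)²))² + (1 - 1*60) = -(-138)*(√(9 + 25))² + (1 - 60) = -(-138)*(√34)² - 59 = -(-138)*34 - 59 = -69*(-68) - 59 = 4692 - 59 = 4633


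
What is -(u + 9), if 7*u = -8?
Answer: -55/7 ≈ -7.8571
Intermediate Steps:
u = -8/7 (u = (⅐)*(-8) = -8/7 ≈ -1.1429)
-(u + 9) = -(-8/7 + 9) = -1*55/7 = -55/7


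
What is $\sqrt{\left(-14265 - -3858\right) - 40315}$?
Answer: $i \sqrt{50722} \approx 225.22 i$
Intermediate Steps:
$\sqrt{\left(-14265 - -3858\right) - 40315} = \sqrt{\left(-14265 + 3858\right) - 40315} = \sqrt{-10407 - 40315} = \sqrt{-50722} = i \sqrt{50722}$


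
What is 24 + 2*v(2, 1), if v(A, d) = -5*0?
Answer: 24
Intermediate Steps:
v(A, d) = 0
24 + 2*v(2, 1) = 24 + 2*0 = 24 + 0 = 24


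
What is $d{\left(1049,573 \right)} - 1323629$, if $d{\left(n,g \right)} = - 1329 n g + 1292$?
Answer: $-800153670$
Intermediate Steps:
$d{\left(n,g \right)} = 1292 - 1329 g n$ ($d{\left(n,g \right)} = - 1329 g n + 1292 = 1292 - 1329 g n$)
$d{\left(1049,573 \right)} - 1323629 = \left(1292 - 761517 \cdot 1049\right) - 1323629 = \left(1292 - 798831333\right) - 1323629 = -798830041 - 1323629 = -800153670$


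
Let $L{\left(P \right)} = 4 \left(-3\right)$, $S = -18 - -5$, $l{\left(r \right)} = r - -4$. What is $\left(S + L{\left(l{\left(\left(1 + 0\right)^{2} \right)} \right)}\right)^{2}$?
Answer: $625$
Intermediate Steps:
$l{\left(r \right)} = 4 + r$ ($l{\left(r \right)} = r + 4 = 4 + r$)
$S = -13$ ($S = -18 + 5 = -13$)
$L{\left(P \right)} = -12$
$\left(S + L{\left(l{\left(\left(1 + 0\right)^{2} \right)} \right)}\right)^{2} = \left(-13 - 12\right)^{2} = \left(-25\right)^{2} = 625$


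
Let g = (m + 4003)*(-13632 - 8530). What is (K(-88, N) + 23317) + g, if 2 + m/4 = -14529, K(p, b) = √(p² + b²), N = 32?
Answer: 1199452919 + 8*√137 ≈ 1.1995e+9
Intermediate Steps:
K(p, b) = √(b² + p²)
m = -58124 (m = -8 + 4*(-14529) = -8 - 58116 = -58124)
g = 1199429602 (g = (-58124 + 4003)*(-13632 - 8530) = -54121*(-22162) = 1199429602)
(K(-88, N) + 23317) + g = (√(32² + (-88)²) + 23317) + 1199429602 = (√(1024 + 7744) + 23317) + 1199429602 = (√8768 + 23317) + 1199429602 = (8*√137 + 23317) + 1199429602 = (23317 + 8*√137) + 1199429602 = 1199452919 + 8*√137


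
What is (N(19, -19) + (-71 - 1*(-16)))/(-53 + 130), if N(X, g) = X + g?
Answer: -5/7 ≈ -0.71429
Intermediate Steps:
(N(19, -19) + (-71 - 1*(-16)))/(-53 + 130) = ((19 - 19) + (-71 - 1*(-16)))/(-53 + 130) = (0 + (-71 + 16))/77 = (0 - 55)*(1/77) = -55*1/77 = -5/7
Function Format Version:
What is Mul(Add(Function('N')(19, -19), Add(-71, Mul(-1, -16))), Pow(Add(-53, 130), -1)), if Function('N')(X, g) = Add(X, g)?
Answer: Rational(-5, 7) ≈ -0.71429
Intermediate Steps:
Mul(Add(Function('N')(19, -19), Add(-71, Mul(-1, -16))), Pow(Add(-53, 130), -1)) = Mul(Add(Add(19, -19), Add(-71, Mul(-1, -16))), Pow(Add(-53, 130), -1)) = Mul(Add(0, Add(-71, 16)), Pow(77, -1)) = Mul(Add(0, -55), Rational(1, 77)) = Mul(-55, Rational(1, 77)) = Rational(-5, 7)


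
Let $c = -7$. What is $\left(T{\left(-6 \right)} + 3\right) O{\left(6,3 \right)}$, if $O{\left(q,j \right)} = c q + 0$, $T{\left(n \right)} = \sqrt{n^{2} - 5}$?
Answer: $-126 - 42 \sqrt{31} \approx -359.85$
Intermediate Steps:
$T{\left(n \right)} = \sqrt{-5 + n^{2}}$
$O{\left(q,j \right)} = - 7 q$ ($O{\left(q,j \right)} = - 7 q + 0 = - 7 q$)
$\left(T{\left(-6 \right)} + 3\right) O{\left(6,3 \right)} = \left(\sqrt{-5 + \left(-6\right)^{2}} + 3\right) \left(\left(-7\right) 6\right) = \left(\sqrt{-5 + 36} + 3\right) \left(-42\right) = \left(\sqrt{31} + 3\right) \left(-42\right) = \left(3 + \sqrt{31}\right) \left(-42\right) = -126 - 42 \sqrt{31}$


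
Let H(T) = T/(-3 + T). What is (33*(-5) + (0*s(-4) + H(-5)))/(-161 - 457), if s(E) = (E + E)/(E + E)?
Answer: 1315/4944 ≈ 0.26598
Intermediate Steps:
s(E) = 1 (s(E) = (2*E)/((2*E)) = (2*E)*(1/(2*E)) = 1)
H(T) = T/(-3 + T)
(33*(-5) + (0*s(-4) + H(-5)))/(-161 - 457) = (33*(-5) + (0*1 - 5/(-3 - 5)))/(-161 - 457) = (-165 + (0 - 5/(-8)))/(-618) = (-165 + (0 - 5*(-⅛)))*(-1/618) = (-165 + (0 + 5/8))*(-1/618) = (-165 + 5/8)*(-1/618) = -1315/8*(-1/618) = 1315/4944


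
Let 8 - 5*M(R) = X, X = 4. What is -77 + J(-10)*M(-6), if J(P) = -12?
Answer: -433/5 ≈ -86.600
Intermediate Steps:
M(R) = ⅘ (M(R) = 8/5 - ⅕*4 = 8/5 - ⅘ = ⅘)
-77 + J(-10)*M(-6) = -77 - 12*⅘ = -77 - 48/5 = -433/5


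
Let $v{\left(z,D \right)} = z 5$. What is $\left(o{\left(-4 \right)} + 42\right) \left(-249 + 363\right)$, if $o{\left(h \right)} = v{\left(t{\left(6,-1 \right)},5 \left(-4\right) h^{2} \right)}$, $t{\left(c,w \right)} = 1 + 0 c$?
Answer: $5358$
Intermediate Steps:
$t{\left(c,w \right)} = 1$ ($t{\left(c,w \right)} = 1 + 0 = 1$)
$v{\left(z,D \right)} = 5 z$
$o{\left(h \right)} = 5$ ($o{\left(h \right)} = 5 \cdot 1 = 5$)
$\left(o{\left(-4 \right)} + 42\right) \left(-249 + 363\right) = \left(5 + 42\right) \left(-249 + 363\right) = 47 \cdot 114 = 5358$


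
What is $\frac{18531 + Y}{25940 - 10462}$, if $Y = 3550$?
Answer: $\frac{311}{218} \approx 1.4266$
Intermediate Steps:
$\frac{18531 + Y}{25940 - 10462} = \frac{18531 + 3550}{25940 - 10462} = \frac{22081}{15478} = 22081 \cdot \frac{1}{15478} = \frac{311}{218}$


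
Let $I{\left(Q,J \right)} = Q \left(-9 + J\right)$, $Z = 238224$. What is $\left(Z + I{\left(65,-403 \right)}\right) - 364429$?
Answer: $-152985$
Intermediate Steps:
$\left(Z + I{\left(65,-403 \right)}\right) - 364429 = \left(238224 + 65 \left(-9 - 403\right)\right) - 364429 = \left(238224 + 65 \left(-412\right)\right) - 364429 = \left(238224 - 26780\right) - 364429 = 211444 - 364429 = -152985$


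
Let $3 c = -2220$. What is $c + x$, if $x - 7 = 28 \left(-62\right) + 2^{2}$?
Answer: $-2465$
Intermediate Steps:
$c = -740$ ($c = \frac{1}{3} \left(-2220\right) = -740$)
$x = -1725$ ($x = 7 + \left(28 \left(-62\right) + 2^{2}\right) = 7 + \left(-1736 + 4\right) = 7 - 1732 = -1725$)
$c + x = -740 - 1725 = -2465$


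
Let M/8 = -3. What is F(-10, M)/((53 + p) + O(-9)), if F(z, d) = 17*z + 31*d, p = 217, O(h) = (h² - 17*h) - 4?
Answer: -457/250 ≈ -1.8280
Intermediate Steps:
M = -24 (M = 8*(-3) = -24)
O(h) = -4 + h² - 17*h
F(-10, M)/((53 + p) + O(-9)) = (17*(-10) + 31*(-24))/((53 + 217) + (-4 + (-9)² - 17*(-9))) = (-170 - 744)/(270 + (-4 + 81 + 153)) = -914/(270 + 230) = -914/500 = -914*1/500 = -457/250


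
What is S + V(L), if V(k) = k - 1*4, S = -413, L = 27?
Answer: -390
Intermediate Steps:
V(k) = -4 + k (V(k) = k - 4 = -4 + k)
S + V(L) = -413 + (-4 + 27) = -413 + 23 = -390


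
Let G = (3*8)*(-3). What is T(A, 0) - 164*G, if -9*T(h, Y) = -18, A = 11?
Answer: 11810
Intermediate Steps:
T(h, Y) = 2 (T(h, Y) = -⅑*(-18) = 2)
G = -72 (G = 24*(-3) = -72)
T(A, 0) - 164*G = 2 - 164*(-72) = 2 + 11808 = 11810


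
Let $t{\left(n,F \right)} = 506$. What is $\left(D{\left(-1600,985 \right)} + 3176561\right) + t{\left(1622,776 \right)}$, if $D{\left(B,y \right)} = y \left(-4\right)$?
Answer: $3173127$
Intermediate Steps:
$D{\left(B,y \right)} = - 4 y$
$\left(D{\left(-1600,985 \right)} + 3176561\right) + t{\left(1622,776 \right)} = \left(\left(-4\right) 985 + 3176561\right) + 506 = \left(-3940 + 3176561\right) + 506 = 3172621 + 506 = 3173127$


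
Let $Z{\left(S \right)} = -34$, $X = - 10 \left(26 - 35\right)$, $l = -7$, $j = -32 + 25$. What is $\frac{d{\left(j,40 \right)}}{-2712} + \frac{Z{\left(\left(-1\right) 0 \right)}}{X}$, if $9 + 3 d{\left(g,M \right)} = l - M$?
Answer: $- \frac{1886}{5085} \approx -0.37089$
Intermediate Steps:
$j = -7$
$X = 90$ ($X = \left(-10\right) \left(-9\right) = 90$)
$d{\left(g,M \right)} = - \frac{16}{3} - \frac{M}{3}$ ($d{\left(g,M \right)} = -3 + \frac{-7 - M}{3} = -3 - \left(\frac{7}{3} + \frac{M}{3}\right) = - \frac{16}{3} - \frac{M}{3}$)
$\frac{d{\left(j,40 \right)}}{-2712} + \frac{Z{\left(\left(-1\right) 0 \right)}}{X} = \frac{- \frac{16}{3} - \frac{40}{3}}{-2712} - \frac{34}{90} = \left(- \frac{16}{3} - \frac{40}{3}\right) \left(- \frac{1}{2712}\right) - \frac{17}{45} = \left(- \frac{56}{3}\right) \left(- \frac{1}{2712}\right) - \frac{17}{45} = \frac{7}{1017} - \frac{17}{45} = - \frac{1886}{5085}$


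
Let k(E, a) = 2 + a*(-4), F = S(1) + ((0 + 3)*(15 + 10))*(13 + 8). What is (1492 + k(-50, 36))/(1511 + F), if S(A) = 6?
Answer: 675/1546 ≈ 0.43661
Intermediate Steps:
F = 1581 (F = 6 + ((0 + 3)*(15 + 10))*(13 + 8) = 6 + (3*25)*21 = 6 + 75*21 = 6 + 1575 = 1581)
k(E, a) = 2 - 4*a
(1492 + k(-50, 36))/(1511 + F) = (1492 + (2 - 4*36))/(1511 + 1581) = (1492 + (2 - 144))/3092 = (1492 - 142)*(1/3092) = 1350*(1/3092) = 675/1546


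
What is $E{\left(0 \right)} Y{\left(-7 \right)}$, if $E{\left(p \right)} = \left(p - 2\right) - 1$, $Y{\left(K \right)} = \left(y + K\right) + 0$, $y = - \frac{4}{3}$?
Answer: $25$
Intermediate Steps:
$y = - \frac{4}{3}$ ($y = \left(-4\right) \frac{1}{3} = - \frac{4}{3} \approx -1.3333$)
$Y{\left(K \right)} = - \frac{4}{3} + K$ ($Y{\left(K \right)} = \left(- \frac{4}{3} + K\right) + 0 = - \frac{4}{3} + K$)
$E{\left(p \right)} = -3 + p$ ($E{\left(p \right)} = \left(-2 + p\right) - 1 = -3 + p$)
$E{\left(0 \right)} Y{\left(-7 \right)} = \left(-3 + 0\right) \left(- \frac{4}{3} - 7\right) = \left(-3\right) \left(- \frac{25}{3}\right) = 25$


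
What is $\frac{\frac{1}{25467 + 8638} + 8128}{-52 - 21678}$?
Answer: $- \frac{277205441}{741101650} \approx -0.37404$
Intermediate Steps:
$\frac{\frac{1}{25467 + 8638} + 8128}{-52 - 21678} = \frac{\frac{1}{34105} + 8128}{-21730} = \left(\frac{1}{34105} + 8128\right) \left(- \frac{1}{21730}\right) = \frac{277205441}{34105} \left(- \frac{1}{21730}\right) = - \frac{277205441}{741101650}$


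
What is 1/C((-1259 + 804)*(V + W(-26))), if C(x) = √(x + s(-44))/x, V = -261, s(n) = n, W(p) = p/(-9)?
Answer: 1056965*√1056569/3169707 ≈ 342.76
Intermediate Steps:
W(p) = -p/9 (W(p) = p*(-⅑) = -p/9)
C(x) = √(-44 + x)/x (C(x) = √(x - 44)/x = √(-44 + x)/x)
1/C((-1259 + 804)*(V + W(-26))) = 1/(√(-44 + (-1259 + 804)*(-261 - ⅑*(-26)))/(((-1259 + 804)*(-261 - ⅑*(-26))))) = 1/(√(-44 - 455*(-261 + 26/9))/((-455*(-261 + 26/9)))) = 1/(√(-44 - 455*(-2323/9))/((-455*(-2323/9)))) = 1/(√(-44 + 1056965/9)/(1056965/9)) = 1/(9*√(1056569/9)/1056965) = 1/(9*(√1056569/3)/1056965) = 1/(3*√1056569/1056965) = 1056965*√1056569/3169707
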